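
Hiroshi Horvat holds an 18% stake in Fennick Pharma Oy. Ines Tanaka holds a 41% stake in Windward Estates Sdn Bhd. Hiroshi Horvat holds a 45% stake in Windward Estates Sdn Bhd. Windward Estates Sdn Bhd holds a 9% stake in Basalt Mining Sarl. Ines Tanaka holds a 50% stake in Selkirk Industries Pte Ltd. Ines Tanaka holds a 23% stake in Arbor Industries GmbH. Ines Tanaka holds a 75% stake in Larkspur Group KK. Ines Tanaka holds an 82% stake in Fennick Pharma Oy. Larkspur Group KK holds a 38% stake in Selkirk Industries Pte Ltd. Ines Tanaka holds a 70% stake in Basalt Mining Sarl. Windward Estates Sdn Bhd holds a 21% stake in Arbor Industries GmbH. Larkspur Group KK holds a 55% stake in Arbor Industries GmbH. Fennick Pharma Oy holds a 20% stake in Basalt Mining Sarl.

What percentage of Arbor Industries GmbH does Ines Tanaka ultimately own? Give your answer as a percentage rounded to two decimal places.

Ines reaches Arbor along 3 paths.
Direct stake: 23% = 23%.
Via Larkspur: 75% × 55% = 41.25%.
Via Windward: 41% × 21% = 8.61%.
Total: 23% + 41.25% + 8.61% = 72.86%.

72.86%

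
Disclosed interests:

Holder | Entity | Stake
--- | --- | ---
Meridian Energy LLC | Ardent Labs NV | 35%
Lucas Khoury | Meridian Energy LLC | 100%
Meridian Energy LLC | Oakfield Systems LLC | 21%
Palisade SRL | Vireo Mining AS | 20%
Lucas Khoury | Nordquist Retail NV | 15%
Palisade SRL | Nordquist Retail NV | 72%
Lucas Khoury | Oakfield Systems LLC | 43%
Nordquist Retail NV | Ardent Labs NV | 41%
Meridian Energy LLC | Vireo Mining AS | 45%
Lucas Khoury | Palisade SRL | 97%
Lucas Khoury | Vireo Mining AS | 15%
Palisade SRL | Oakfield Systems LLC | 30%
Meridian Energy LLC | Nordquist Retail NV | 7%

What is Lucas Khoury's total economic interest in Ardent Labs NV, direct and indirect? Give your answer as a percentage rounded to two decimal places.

72.65%

Lucas reaches Ardent along 4 paths.
Via Nordquist: 15% × 41% = 6.15%.
Via Meridian → Nordquist: 100% × 7% × 41% = 2.87%.
Via Palisade → Nordquist: 97% × 72% × 41% = 28.6344%.
Via Meridian: 100% × 35% = 35%.
Total: 6.15% + 2.87% + 28.6344% + 35% = 72.6544%.
Rounded: 72.65%.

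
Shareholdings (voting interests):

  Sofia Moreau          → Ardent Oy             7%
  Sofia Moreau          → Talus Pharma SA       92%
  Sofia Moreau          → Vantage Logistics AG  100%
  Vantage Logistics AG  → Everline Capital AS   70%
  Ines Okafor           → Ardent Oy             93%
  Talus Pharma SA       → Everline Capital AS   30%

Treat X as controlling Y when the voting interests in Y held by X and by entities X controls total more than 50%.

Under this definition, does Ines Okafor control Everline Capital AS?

Ines holds 93% of Ardent, so Ines controls Ardent.
Neither Ines nor any entity Ines controls holds any voting interest in Everline.
So Ines does not control Everline.

No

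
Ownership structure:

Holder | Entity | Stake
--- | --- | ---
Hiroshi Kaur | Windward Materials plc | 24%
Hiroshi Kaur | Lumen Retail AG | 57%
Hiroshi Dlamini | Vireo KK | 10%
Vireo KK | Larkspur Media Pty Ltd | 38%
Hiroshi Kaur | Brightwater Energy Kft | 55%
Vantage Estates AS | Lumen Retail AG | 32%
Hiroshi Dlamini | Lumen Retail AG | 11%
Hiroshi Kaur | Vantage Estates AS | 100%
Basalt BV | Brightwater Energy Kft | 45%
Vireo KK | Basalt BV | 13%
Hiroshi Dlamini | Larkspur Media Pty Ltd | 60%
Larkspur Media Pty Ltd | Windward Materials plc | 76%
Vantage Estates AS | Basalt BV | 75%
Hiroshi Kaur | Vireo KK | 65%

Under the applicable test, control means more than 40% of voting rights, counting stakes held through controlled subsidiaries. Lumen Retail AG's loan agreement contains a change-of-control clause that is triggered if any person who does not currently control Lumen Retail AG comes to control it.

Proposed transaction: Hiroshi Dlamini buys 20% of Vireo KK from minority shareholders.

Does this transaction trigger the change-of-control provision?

No

The purchase changes only Hiroshi Dlamini's holdings, so Hiroshi Dlamini is the only person who could newly come to control Lumen.
Hiroshi Dlamini holds 60% of Larkspur, so Hiroshi Dlamini controls Larkspur.
Larkspur holds 76% of Windward, so Hiroshi Dlamini controls Windward.
In Lumen, Hiroshi Dlamini's side holds only 11%, not > 40%.
So before the transaction, Hiroshi Dlamini does not control Lumen.
After the purchase, Hiroshi Dlamini's direct stake in Vireo rises to 10% + 20% = 30%.
Hiroshi Dlamini's side now holds 30% of Vireo, not > 40%, so Hiroshi Dlamini still does not control Vireo.
After the transaction, Hiroshi Dlamini's side holds 11% of Lumen, not > 40%, so Hiroshi Dlamini still does not control Lumen.
No new person acquires control, so the clause is not triggered.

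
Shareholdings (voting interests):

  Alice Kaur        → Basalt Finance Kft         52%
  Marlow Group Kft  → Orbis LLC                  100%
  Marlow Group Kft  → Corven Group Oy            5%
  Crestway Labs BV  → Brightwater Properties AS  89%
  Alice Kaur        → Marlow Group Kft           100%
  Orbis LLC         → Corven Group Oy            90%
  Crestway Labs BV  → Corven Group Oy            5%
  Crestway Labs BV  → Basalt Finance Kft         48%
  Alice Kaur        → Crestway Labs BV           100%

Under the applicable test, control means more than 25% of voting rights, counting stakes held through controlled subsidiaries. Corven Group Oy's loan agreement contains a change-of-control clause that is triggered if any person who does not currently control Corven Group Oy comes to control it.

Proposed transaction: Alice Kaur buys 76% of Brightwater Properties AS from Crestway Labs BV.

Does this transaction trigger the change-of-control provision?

No

The purchase adds only to Alice's holdings (Crestway's stake shrinks), so Alice is the only person who could newly come to control Corven.
Alice holds 100% of Marlow, so Alice controls Marlow.
Marlow holds 100% of Orbis, so Alice controls Orbis.
Alice holds 100% of Crestway, so Alice controls Crestway.
Orbis and Crestway and Marlow together hold 90% + 5% + 5% = 100% of Corven, so Alice controls Corven.
So Alice already controls Corven before the transaction.
After the purchase, Alice holds 76% of Brightwater directly, and Crestway's stake falls to 13%.
Alice controlled Corven already, so this is not a new person acquiring control; every other person's position is unchanged or reduced.
No new person acquires control, so the clause is not triggered.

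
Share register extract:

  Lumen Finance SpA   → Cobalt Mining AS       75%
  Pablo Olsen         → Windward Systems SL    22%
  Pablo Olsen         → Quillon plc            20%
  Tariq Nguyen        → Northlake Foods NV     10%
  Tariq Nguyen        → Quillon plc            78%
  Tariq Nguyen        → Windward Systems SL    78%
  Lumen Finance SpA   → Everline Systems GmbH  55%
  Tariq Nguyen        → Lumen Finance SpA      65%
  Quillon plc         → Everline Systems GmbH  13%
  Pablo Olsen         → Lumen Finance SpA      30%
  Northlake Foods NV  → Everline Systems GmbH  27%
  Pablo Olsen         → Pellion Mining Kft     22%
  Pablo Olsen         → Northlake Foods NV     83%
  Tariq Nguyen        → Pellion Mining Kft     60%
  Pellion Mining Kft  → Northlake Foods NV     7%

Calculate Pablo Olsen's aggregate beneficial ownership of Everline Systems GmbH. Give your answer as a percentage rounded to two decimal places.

41.93%

Pablo reaches Everline along 4 paths.
Via Lumen: 30% × 55% = 16.5%.
Via Northlake: 83% × 27% = 22.41%.
Via Pellion → Northlake: 22% × 7% × 27% = 0.4158%.
Via Quillon: 20% × 13% = 2.6%.
Total: 16.5% + 22.41% + 0.4158% + 2.6% = 41.9258%.
Rounded: 41.93%.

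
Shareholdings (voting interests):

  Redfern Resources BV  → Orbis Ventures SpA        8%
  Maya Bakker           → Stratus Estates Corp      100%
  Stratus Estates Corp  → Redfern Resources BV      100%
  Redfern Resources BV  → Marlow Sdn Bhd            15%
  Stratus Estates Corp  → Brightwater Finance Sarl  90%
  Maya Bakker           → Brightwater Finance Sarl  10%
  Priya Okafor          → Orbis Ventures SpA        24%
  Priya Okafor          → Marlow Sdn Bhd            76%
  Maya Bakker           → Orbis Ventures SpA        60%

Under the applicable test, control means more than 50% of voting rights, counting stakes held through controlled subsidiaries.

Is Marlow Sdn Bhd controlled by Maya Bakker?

Maya holds 100% of Stratus, so Maya controls Stratus.
Stratus holds 100% of Redfern, so Maya controls Redfern.
Stratus and Maya together hold 90% + 10% = 100% of Brightwater, so Maya controls Brightwater.
Maya and Redfern together hold 60% + 8% = 68% of Orbis, so Maya controls Orbis.
In Marlow, Maya's side holds only 15%, not > 50%.
So Maya does not control Marlow.

No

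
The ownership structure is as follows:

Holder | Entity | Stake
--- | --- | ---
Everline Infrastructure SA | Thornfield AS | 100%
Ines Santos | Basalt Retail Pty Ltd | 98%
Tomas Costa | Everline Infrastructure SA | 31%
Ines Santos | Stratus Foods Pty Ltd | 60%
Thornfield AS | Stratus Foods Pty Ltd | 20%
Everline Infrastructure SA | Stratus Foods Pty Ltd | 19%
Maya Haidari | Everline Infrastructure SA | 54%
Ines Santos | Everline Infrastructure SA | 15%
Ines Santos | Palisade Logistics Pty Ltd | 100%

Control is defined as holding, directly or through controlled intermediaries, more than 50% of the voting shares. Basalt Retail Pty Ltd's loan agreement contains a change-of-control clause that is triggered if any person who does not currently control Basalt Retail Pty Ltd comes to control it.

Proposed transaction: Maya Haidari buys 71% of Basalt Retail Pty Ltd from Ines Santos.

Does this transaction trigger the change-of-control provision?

The purchase adds only to Maya's holdings (Ines's stake shrinks), so Maya is the only person who could newly come to control Basalt.
Maya holds 54% of Everline, so Maya controls Everline.
Everline holds 100% of Thornfield, so Maya controls Thornfield.
Neither Maya nor any entity Maya controls holds any voting interest in Basalt.
So before the transaction, Maya does not control Basalt.
After the purchase, Maya holds 71% of Basalt directly, and Ines's stake falls to 27%.
Maya holds 71% of Basalt, so Maya controls Basalt.
Maya did not control Basalt before and does after, so the clause is triggered.

Yes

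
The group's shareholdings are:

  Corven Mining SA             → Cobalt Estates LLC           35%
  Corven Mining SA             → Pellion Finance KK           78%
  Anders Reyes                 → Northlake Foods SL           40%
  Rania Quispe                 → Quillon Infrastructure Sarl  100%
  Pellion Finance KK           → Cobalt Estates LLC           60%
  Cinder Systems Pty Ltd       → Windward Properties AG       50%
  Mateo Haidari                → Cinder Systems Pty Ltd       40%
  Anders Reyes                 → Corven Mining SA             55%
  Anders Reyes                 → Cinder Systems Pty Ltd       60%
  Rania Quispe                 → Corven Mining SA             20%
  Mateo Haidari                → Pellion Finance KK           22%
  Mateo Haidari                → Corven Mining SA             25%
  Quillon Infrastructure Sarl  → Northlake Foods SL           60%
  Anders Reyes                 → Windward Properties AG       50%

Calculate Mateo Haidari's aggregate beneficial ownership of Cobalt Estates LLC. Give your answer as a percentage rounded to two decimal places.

Mateo reaches Cobalt along 3 paths.
Via Pellion: 22% × 60% = 13.2%.
Via Corven → Pellion: 25% × 78% × 60% = 11.7%.
Via Corven: 25% × 35% = 8.75%.
Total: 13.2% + 11.7% + 8.75% = 33.65%.

33.65%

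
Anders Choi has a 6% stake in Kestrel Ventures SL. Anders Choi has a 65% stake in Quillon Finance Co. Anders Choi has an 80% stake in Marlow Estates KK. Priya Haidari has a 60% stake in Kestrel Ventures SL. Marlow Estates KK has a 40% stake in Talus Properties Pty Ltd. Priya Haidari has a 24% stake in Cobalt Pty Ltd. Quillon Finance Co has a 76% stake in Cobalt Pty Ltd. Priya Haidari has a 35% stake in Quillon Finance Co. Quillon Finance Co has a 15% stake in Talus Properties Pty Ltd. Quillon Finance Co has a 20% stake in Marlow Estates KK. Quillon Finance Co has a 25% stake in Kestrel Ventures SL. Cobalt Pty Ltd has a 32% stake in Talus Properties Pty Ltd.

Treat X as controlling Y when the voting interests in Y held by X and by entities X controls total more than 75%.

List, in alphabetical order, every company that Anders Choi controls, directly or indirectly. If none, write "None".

Marlow Estates KK

Anders holds 80% of Marlow, so Anders controls Marlow.
No other company's threshold is met.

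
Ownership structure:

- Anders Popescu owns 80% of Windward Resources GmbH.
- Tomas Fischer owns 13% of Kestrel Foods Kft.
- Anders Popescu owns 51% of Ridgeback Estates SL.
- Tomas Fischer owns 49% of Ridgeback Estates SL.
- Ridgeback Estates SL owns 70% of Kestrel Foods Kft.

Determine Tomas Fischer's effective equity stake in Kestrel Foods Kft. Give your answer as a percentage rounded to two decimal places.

Tomas reaches Kestrel along 2 paths.
Via Ridgeback: 49% × 70% = 34.3%.
Direct stake: 13% = 13%.
Total: 34.3% + 13% = 47.3%.
Rounded: 47.30%.

47.30%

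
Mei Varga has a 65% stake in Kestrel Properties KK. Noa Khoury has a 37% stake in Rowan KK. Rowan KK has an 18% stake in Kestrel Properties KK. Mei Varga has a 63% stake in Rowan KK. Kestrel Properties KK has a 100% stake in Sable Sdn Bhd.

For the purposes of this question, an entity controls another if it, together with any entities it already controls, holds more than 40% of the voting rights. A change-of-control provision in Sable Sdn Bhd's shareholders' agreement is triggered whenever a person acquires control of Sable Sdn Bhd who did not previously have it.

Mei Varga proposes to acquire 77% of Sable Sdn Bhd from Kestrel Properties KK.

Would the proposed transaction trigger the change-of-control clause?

The purchase adds only to Mei's holdings (Kestrel's stake shrinks), so Mei is the only person who could newly come to control Sable.
Mei holds 63% of Rowan, so Mei controls Rowan.
Mei and Rowan together hold 65% + 18% = 83% of Kestrel, so Mei controls Kestrel.
Kestrel holds 100% of Sable, so Mei controls Sable.
So Mei already controls Sable before the transaction.
After the purchase, Mei holds 77% of Sable directly, and Kestrel's stake falls to 23%.
Mei controlled Sable already, so this is not a new person acquiring control; every other person's position is unchanged or reduced.
No new person acquires control, so the clause is not triggered.

No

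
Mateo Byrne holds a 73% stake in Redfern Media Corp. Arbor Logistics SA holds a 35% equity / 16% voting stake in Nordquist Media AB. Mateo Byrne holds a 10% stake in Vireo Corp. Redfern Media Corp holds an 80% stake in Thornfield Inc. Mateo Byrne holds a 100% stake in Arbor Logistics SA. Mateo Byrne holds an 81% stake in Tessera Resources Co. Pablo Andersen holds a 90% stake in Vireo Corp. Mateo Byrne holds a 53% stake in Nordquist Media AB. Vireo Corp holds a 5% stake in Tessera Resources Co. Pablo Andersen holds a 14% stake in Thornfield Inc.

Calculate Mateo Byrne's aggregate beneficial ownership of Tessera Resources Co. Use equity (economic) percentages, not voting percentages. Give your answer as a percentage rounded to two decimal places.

81.50%

Mateo reaches Tessera along 2 paths.
Direct stake: 81% = 81%.
Via Vireo: 10% × 5% = 0.5%.
Total: 81% + 0.5% = 81.5%.
Rounded: 81.50%.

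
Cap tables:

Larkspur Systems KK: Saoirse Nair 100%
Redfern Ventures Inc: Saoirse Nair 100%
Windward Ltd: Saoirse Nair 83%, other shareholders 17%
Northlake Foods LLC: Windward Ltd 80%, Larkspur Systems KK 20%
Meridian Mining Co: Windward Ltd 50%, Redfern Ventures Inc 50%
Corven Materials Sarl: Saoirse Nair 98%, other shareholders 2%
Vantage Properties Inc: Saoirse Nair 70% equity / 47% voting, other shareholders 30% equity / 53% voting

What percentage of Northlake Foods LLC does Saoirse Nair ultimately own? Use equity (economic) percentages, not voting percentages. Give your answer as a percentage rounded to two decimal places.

Saoirse reaches Northlake along 2 paths.
Via Windward: 83% × 80% = 66.4%.
Via Larkspur: 100% × 20% = 20%.
Total: 66.4% + 20% = 86.4%.
Rounded: 86.40%.

86.40%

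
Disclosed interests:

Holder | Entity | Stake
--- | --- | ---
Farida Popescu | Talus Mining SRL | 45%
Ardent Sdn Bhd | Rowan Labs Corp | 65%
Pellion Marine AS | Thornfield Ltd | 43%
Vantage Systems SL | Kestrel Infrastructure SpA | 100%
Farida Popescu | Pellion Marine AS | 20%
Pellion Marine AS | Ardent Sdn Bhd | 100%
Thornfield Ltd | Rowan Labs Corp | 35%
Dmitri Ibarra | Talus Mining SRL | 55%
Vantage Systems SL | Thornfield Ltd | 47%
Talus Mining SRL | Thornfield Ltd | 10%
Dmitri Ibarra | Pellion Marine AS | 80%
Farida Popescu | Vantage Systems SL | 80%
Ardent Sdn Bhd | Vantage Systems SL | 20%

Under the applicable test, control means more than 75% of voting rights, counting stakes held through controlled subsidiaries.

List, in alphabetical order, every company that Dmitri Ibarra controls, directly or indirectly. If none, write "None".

Dmitri holds 80% of Pellion, so Dmitri controls Pellion.
Pellion holds 100% of Ardent, so Dmitri controls Ardent.
No other company's threshold is met.

Ardent Sdn Bhd, Pellion Marine AS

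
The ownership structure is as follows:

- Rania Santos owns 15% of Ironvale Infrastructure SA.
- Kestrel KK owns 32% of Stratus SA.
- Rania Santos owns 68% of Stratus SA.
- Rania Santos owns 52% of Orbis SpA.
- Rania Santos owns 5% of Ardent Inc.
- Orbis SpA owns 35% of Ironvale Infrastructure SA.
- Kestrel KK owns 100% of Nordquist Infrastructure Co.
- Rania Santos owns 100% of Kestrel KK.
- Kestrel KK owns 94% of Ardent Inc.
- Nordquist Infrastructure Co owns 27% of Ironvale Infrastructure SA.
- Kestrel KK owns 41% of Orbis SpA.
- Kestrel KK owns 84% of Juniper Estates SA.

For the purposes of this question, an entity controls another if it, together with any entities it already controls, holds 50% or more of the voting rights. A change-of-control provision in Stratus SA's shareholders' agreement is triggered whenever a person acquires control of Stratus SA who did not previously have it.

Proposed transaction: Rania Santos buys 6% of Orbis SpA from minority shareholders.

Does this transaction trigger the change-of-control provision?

The purchase changes only Rania's holdings, so Rania is the only person who could newly come to control Stratus.
Rania holds 100% of Kestrel, so Rania controls Kestrel.
Rania and Kestrel together hold 68% + 32% = 100% of Stratus, so Rania controls Stratus.
So Rania already controls Stratus before the transaction.
After the purchase, Rania's direct stake in Orbis rises to 52% + 6% = 58%.
Rania controlled Stratus already, so this is not a new person acquiring control; every other person's position is unchanged or reduced.
No new person acquires control, so the clause is not triggered.

No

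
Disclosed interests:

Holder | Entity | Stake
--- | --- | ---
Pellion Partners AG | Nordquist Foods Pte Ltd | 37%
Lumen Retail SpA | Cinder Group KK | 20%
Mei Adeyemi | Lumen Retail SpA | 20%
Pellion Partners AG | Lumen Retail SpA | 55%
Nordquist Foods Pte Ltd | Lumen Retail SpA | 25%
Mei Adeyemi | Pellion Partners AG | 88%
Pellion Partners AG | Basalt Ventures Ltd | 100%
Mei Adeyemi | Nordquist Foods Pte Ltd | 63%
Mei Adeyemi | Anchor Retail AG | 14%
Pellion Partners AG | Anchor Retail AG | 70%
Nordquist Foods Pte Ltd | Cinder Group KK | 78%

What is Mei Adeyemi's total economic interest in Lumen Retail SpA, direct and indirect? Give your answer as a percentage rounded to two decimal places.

92.29%

Mei reaches Lumen along 4 paths.
Via Nordquist: 63% × 25% = 15.75%.
Via Pellion → Nordquist: 88% × 37% × 25% = 8.14%.
Via Pellion: 88% × 55% = 48.4%.
Direct stake: 20% = 20%.
Total: 15.75% + 8.14% + 48.4% + 20% = 92.29%.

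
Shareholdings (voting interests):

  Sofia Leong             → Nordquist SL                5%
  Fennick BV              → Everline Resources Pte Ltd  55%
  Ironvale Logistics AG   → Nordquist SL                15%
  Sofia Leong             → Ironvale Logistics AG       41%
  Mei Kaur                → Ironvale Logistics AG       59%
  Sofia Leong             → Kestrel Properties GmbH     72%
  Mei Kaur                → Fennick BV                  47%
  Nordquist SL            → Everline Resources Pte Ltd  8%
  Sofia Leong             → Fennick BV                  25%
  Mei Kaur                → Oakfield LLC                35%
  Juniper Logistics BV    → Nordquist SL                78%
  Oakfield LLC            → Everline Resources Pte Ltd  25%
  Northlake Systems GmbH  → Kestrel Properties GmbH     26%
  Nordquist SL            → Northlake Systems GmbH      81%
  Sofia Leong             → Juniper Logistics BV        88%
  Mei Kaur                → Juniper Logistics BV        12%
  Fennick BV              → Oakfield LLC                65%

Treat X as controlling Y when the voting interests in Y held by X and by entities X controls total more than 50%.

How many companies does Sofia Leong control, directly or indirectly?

Sofia holds 88% of Juniper, so Sofia controls Juniper.
Juniper and Sofia together hold 78% + 5% = 83% of Nordquist, so Sofia controls Nordquist.
Nordquist holds 81% of Northlake, so Sofia controls Northlake.
Sofia and Northlake together hold 72% + 26% = 98% of Kestrel, so Sofia controls Kestrel.
No other company's threshold is met.
Sofia controls 4 companies.

4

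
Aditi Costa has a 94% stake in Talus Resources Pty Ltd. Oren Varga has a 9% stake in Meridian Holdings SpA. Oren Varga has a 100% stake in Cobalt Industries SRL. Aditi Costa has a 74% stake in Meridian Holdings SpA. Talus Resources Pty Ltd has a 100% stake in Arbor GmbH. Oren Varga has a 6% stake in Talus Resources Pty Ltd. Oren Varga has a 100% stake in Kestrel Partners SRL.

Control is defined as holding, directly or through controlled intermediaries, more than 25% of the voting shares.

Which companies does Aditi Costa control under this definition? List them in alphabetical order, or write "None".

Aditi holds 94% of Talus, so Aditi controls Talus.
Talus holds 100% of Arbor, so Aditi controls Arbor.
Aditi holds 74% of Meridian, so Aditi controls Meridian.
No other company's threshold is met.

Arbor GmbH, Meridian Holdings SpA, Talus Resources Pty Ltd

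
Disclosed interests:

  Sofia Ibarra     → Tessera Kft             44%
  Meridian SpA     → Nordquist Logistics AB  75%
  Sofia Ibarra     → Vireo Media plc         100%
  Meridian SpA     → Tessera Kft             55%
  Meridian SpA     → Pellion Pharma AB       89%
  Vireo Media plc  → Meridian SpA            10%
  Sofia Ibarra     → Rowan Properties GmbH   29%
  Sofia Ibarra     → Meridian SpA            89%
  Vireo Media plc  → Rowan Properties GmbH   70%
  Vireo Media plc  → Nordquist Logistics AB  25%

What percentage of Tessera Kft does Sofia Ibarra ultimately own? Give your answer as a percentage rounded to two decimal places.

Sofia reaches Tessera along 3 paths.
Via Vireo → Meridian: 100% × 10% × 55% = 5.5%.
Via Meridian: 89% × 55% = 48.95%.
Direct stake: 44% = 44%.
Total: 5.5% + 48.95% + 44% = 98.45%.

98.45%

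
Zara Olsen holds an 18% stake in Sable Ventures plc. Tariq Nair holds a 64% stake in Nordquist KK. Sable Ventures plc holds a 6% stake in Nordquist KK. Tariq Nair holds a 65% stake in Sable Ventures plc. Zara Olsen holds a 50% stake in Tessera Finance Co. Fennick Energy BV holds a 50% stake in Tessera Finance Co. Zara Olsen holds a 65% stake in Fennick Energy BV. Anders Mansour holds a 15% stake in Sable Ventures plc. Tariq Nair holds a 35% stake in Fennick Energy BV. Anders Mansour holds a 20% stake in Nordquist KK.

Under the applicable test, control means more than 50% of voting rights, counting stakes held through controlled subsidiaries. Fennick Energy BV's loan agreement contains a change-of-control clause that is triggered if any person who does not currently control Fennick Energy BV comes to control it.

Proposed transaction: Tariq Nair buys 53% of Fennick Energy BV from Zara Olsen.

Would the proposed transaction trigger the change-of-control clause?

Yes

The purchase adds only to Tariq's holdings (Zara's stake shrinks), so Tariq is the only person who could newly come to control Fennick.
Tariq holds 65% of Sable, so Tariq controls Sable.
Tariq and Sable together hold 64% + 6% = 70% of Nordquist, so Tariq controls Nordquist.
In Fennick, Tariq's side holds only 35%, not > 50%.
So before the transaction, Tariq does not control Fennick.
After the purchase, Tariq's direct stake in Fennick rises to 35% + 53% = 88%, and Zara's stake falls to 12%.
Tariq holds 88% of Fennick, so Tariq controls Fennick.
Tariq did not control Fennick before and does after, so the clause is triggered.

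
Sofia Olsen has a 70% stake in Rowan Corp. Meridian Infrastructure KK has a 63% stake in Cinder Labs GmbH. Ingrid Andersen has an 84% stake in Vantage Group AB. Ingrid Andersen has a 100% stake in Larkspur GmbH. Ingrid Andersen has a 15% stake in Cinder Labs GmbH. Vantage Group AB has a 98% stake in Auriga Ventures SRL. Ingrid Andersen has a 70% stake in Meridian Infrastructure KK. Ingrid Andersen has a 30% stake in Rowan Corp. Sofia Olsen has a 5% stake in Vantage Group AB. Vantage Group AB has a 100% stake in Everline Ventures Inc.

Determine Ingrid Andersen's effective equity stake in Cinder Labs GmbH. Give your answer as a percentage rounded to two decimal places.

Ingrid reaches Cinder along 2 paths.
Via Meridian: 70% × 63% = 44.1%.
Direct stake: 15% = 15%.
Total: 44.1% + 15% = 59.1%.
Rounded: 59.10%.

59.10%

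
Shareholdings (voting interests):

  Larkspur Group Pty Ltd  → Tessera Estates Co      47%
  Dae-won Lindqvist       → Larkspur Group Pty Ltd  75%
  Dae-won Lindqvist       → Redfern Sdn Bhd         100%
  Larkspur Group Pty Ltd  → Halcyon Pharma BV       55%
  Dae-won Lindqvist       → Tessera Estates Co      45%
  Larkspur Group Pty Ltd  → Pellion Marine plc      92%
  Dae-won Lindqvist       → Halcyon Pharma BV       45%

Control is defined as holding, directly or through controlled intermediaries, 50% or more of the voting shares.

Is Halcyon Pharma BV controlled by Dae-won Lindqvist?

Yes

Dae-won holds 75% of Larkspur, so Dae-won controls Larkspur.
Larkspur and Dae-won together hold 55% + 45% = 100% of Halcyon, so Dae-won controls Halcyon.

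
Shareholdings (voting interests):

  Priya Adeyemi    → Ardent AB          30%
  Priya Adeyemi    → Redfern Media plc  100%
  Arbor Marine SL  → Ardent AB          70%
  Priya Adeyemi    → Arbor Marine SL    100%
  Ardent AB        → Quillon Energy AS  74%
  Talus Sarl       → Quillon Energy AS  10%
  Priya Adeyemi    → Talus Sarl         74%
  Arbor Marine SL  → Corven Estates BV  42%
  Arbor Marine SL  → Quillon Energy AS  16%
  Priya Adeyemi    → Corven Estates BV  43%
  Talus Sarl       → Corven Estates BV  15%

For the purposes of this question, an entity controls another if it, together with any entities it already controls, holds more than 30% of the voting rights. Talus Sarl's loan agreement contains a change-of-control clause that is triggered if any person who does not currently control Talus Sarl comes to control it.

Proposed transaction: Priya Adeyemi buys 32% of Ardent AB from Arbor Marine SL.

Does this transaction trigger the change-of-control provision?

The purchase adds only to Priya's holdings (Arbor's stake shrinks), so Priya is the only person who could newly come to control Talus.
Priya holds 74% of Talus, so Priya controls Talus.
So Priya already controls Talus before the transaction.
After the purchase, Priya's direct stake in Ardent rises to 30% + 32% = 62%, and Arbor's stake falls to 38%.
Priya controlled Talus already, so this is not a new person acquiring control; every other person's position is unchanged or reduced.
No new person acquires control, so the clause is not triggered.

No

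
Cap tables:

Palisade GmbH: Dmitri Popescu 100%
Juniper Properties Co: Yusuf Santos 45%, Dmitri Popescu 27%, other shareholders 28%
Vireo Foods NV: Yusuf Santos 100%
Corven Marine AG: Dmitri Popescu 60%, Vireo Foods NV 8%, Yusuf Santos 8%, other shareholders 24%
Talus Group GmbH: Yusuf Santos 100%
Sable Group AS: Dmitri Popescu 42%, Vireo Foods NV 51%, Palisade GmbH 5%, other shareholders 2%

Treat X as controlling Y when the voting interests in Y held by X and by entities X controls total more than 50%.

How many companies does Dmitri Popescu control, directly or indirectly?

Dmitri holds 100% of Palisade, so Dmitri controls Palisade.
Dmitri holds 60% of Corven, so Dmitri controls Corven.
No other company's threshold is met.
Dmitri controls 2 companies.

2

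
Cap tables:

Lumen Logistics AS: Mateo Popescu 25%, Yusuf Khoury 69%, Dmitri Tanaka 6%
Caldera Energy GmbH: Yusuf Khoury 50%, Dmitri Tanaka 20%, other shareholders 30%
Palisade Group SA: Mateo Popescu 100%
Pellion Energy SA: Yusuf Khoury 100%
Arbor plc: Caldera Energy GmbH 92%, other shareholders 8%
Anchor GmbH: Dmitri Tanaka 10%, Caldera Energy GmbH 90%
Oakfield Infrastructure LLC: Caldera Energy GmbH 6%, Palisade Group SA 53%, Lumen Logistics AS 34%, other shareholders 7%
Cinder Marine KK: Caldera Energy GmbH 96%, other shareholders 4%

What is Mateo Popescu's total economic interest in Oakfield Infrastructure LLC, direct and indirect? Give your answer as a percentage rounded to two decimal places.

61.50%

Mateo reaches Oakfield along 2 paths.
Via Palisade: 100% × 53% = 53%.
Via Lumen: 25% × 34% = 8.5%.
Total: 53% + 8.5% = 61.5%.
Rounded: 61.50%.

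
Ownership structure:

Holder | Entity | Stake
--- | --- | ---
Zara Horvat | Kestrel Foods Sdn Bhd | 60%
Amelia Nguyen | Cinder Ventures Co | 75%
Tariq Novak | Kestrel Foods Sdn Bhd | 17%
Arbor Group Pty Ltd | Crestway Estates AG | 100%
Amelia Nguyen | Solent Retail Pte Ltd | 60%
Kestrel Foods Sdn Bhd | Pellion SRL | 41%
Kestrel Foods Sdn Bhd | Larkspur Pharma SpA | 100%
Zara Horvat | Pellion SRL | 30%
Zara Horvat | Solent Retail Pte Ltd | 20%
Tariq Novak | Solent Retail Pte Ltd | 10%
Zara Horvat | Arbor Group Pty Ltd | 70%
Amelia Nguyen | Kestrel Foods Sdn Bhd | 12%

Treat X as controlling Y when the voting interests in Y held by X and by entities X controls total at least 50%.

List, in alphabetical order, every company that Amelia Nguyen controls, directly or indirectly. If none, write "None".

Amelia holds 75% of Cinder, so Amelia controls Cinder.
Amelia holds 60% of Solent, so Amelia controls Solent.
No other company's threshold is met.

Cinder Ventures Co, Solent Retail Pte Ltd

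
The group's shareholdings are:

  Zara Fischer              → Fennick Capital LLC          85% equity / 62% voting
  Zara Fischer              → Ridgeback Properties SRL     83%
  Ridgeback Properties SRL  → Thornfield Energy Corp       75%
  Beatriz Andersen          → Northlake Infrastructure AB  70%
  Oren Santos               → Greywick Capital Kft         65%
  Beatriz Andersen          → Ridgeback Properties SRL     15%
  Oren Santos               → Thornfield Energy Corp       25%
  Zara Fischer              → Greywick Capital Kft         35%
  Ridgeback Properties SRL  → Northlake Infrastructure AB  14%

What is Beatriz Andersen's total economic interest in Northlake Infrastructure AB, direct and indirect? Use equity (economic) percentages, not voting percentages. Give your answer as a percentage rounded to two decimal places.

72.10%

Beatriz reaches Northlake along 2 paths.
Via Ridgeback: 15% × 14% = 2.1%.
Direct stake: 70% = 70%.
Total: 2.1% + 70% = 72.1%.
Rounded: 72.10%.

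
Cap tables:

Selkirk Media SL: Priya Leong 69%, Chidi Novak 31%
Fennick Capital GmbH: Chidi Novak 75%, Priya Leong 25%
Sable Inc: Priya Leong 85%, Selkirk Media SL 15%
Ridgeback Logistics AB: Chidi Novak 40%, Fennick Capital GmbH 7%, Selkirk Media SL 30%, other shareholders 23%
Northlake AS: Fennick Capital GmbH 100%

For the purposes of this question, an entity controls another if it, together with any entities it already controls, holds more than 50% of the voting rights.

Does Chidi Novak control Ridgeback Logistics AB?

Chidi holds 75% of Fennick, so Chidi controls Fennick.
Fennick holds 100% of Northlake, so Chidi controls Northlake.
In Ridgeback, Chidi's side holds only 40% + 7% = 47%, not > 50%.
So Chidi does not control Ridgeback.

No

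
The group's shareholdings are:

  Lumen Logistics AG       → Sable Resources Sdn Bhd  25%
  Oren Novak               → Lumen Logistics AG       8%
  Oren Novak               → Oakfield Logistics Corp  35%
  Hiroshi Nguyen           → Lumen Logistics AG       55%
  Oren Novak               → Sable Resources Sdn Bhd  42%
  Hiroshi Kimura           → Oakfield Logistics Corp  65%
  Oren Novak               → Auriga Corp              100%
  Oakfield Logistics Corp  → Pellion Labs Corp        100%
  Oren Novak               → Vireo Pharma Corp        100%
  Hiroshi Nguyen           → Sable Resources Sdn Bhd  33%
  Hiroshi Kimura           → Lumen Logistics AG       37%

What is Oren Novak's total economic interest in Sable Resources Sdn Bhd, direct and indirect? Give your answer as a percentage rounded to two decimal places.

Oren reaches Sable along 2 paths.
Direct stake: 42% = 42%.
Via Lumen: 8% × 25% = 2%.
Total: 42% + 2% = 44%.
Rounded: 44.00%.

44.00%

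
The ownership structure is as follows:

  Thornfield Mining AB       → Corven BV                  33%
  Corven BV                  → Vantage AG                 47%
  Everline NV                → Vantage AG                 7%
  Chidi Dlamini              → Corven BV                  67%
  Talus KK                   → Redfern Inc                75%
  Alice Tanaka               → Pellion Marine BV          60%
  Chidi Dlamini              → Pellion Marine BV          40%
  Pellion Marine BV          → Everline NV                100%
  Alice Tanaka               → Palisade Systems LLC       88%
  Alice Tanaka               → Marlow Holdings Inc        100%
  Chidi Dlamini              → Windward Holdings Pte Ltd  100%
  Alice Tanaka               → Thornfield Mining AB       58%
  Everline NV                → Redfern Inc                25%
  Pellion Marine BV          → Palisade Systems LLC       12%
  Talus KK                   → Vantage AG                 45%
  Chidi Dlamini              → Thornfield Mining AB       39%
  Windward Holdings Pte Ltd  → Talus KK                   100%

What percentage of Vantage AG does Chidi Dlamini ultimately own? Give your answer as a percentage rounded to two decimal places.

85.34%

Chidi reaches Vantage along 4 paths.
Via Windward → Talus: 100% × 100% × 45% = 45%.
Via Thornfield → Corven: 39% × 33% × 47% = 6.0489%.
Via Corven: 67% × 47% = 31.49%.
Via Pellion → Everline: 40% × 100% × 7% = 2.8%.
Total: 45% + 6.0489% + 31.49% + 2.8% = 85.3389%.
Rounded: 85.34%.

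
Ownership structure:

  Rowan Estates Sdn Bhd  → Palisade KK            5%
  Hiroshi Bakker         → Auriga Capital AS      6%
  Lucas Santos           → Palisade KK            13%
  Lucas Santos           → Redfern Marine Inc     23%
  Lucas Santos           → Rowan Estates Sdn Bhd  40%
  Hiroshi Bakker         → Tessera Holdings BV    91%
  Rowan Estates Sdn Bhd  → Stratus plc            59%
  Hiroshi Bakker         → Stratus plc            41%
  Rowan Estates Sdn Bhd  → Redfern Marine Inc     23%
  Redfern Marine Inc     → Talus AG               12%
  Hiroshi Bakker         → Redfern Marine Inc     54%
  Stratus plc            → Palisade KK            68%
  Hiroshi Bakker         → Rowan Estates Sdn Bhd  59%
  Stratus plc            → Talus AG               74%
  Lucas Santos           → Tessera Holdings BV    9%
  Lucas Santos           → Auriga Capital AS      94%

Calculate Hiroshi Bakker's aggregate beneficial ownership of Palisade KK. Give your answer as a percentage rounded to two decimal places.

54.50%

Hiroshi reaches Palisade along 3 paths.
Via Rowan: 59% × 5% = 2.95%.
Via Rowan → Stratus: 59% × 59% × 68% = 23.6708%.
Via Stratus: 41% × 68% = 27.88%.
Total: 2.95% + 23.6708% + 27.88% = 54.5008%.
Rounded: 54.50%.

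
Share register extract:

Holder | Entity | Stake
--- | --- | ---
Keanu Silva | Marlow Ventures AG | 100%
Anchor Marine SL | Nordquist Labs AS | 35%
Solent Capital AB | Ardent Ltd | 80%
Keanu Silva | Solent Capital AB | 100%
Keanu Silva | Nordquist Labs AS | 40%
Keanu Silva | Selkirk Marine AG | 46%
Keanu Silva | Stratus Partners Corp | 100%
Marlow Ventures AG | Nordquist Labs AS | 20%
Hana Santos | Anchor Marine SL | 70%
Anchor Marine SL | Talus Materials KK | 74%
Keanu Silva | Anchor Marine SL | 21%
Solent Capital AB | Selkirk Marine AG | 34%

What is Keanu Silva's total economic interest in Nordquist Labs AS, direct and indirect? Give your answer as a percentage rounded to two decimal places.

Keanu reaches Nordquist along 3 paths.
Via Anchor: 21% × 35% = 7.35%.
Direct stake: 40% = 40%.
Via Marlow: 100% × 20% = 20%.
Total: 7.35% + 40% + 20% = 67.35%.

67.35%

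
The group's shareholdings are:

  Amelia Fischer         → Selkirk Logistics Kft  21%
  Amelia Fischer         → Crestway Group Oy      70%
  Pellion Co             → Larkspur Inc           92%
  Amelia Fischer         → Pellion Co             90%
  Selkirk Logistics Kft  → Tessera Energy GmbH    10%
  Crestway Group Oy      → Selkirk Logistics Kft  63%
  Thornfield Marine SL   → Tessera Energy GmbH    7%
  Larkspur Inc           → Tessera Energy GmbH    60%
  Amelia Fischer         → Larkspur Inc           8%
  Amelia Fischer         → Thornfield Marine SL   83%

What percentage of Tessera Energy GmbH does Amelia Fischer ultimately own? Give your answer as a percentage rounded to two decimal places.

66.80%

Amelia reaches Tessera along 5 paths.
Via Pellion → Larkspur: 90% × 92% × 60% = 49.68%.
Via Larkspur: 8% × 60% = 4.8%.
Via Thornfield: 83% × 7% = 5.81%.
Via Selkirk: 21% × 10% = 2.1%.
Via Crestway → Selkirk: 70% × 63% × 10% = 4.41%.
Total: 49.68% + 4.8% + 5.81% + 2.1% + 4.41% = 66.8%.
Rounded: 66.80%.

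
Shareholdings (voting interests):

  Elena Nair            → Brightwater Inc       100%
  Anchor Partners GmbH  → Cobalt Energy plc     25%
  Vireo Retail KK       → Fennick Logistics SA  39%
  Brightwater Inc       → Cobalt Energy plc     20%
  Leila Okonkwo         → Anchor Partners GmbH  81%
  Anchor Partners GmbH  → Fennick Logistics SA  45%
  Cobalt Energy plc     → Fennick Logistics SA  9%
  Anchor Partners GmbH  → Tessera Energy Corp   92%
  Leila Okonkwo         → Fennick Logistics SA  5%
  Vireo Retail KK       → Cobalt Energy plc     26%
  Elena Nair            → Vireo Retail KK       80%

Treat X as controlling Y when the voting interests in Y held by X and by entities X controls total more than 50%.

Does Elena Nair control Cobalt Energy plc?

No

Elena holds 80% of Vireo, so Elena controls Vireo.
Elena holds 100% of Brightwater, so Elena controls Brightwater.
In Cobalt, Elena's side holds only 20% + 26% = 46%, not > 50%.
So Elena does not control Cobalt.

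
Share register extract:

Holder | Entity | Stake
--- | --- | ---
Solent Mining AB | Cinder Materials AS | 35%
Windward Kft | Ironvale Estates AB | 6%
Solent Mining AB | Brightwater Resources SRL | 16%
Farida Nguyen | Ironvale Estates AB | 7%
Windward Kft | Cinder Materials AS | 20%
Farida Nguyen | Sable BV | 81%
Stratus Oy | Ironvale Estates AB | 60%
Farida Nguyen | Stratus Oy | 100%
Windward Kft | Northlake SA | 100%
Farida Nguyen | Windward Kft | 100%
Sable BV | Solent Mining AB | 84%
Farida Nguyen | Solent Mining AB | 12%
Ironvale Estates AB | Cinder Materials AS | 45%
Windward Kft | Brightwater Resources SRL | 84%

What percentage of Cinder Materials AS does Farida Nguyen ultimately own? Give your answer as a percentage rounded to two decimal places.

Farida reaches Cinder along 6 paths.
Via Stratus → Ironvale: 100% × 60% × 45% = 27%.
Via Windward → Ironvale: 100% × 6% × 45% = 2.7%.
Via Ironvale: 7% × 45% = 3.15%.
Via Sable → Solent: 81% × 84% × 35% = 23.814%.
Via Solent: 12% × 35% = 4.2%.
Via Windward: 100% × 20% = 20%.
Total: 27% + 2.7% + 3.15% + 23.814% + 4.2% + 20% = 80.864%.
Rounded: 80.86%.

80.86%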